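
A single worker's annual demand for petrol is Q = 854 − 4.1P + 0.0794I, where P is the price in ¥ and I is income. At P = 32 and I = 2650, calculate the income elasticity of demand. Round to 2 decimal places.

At P = 32, I = 2650: Q = 933.210.
Holding P constant, ∂Q/∂I = 0.0794.
η_I = (∂Q/∂I)·(I/Q) = 0.0794 × (2650/933.210) = 0.23.

0.23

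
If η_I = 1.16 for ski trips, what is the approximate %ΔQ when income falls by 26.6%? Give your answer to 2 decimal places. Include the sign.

-30.86%

%ΔQ ≈ η × %ΔI = 1.16 × (-26.6%) = -30.86%.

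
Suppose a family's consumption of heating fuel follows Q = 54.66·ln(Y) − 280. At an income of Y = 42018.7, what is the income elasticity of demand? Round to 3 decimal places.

At Y = 42018.7: Q = 301.903.
dQ/dY = 54.66/Y = 0.00130085 at this income.
η = (dQ/dY)·(Y/Q) = 0.00130085 × (42018.7/301.903) = 0.181.

0.181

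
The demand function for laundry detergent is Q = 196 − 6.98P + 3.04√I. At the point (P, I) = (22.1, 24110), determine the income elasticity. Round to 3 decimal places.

0.459

At P = 22.1, I = 24110: Q = 513.775.
Holding P constant, ∂Q/∂I = 3.04/(2√I) = 0.00978915.
η_I = (∂Q/∂I)·(I/Q) = 0.00978915 × (24110/513.775) = 0.459.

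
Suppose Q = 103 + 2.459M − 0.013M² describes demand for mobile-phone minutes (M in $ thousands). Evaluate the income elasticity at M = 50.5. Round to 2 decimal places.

At M = 50.5: Q = 194.0263.
dQ/dM = 2.459 − 0.026M = 1.14600.
η = (dQ/dM)·(M/Q) = 1.14600 × (50.5/194.0263) = 0.30.

0.30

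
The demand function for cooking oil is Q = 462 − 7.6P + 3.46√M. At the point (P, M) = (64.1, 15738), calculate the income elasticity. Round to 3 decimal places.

0.531

At P = 64.1, M = 15738: Q = 408.901.
Holding P constant, ∂Q/∂M = 3.46/(2√M) = 0.0137902.
η_M = (∂Q/∂M)·(M/Q) = 0.0137902 × (15738/408.901) = 0.531.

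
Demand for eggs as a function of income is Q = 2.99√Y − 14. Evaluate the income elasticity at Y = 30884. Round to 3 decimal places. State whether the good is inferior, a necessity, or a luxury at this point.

At Y = 30884: Q = 511.458.
dQ/dY = 2.99/(2√Y) = 0.00850696 at this income.
η = (dQ/dY)·(Y/Q) = 0.00850696 × (30884/511.458) = 0.514.
Since 0 < η < 1, the good is a necessity.

0.514 (necessity)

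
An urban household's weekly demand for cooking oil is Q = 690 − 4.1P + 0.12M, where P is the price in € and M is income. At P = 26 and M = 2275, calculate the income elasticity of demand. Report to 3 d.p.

0.319

At P = 26, M = 2275: Q = 856.400.
Holding P constant, ∂Q/∂M = 0.12.
η_M = (∂Q/∂M)·(M/Q) = 0.12 × (2275/856.400) = 0.319.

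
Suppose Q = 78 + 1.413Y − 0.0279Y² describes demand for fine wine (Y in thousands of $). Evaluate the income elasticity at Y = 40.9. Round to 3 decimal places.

-0.399

At Y = 40.9: Q = 89.1203.
dQ/dY = 1.413 − 0.0558Y = -0.86922.
η = (dQ/dY)·(Y/Q) = -0.86922 × (40.9/89.1203) = -0.399.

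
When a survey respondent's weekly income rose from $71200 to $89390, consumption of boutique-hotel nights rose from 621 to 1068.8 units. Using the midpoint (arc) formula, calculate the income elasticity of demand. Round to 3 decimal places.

ΔQ = 1068.8 − 621 = 447.8; midpoint Q̄ = (621 + 1068.8)/2 = 844.9.
ΔI = 89390 − 71200 = 18190; midpoint Ī = (71200 + 89390)/2 = 80295.
η = (ΔQ/Q̄) ÷ (ΔI/Ī) = (447.8/844.9) ÷ (18190/80295) = 2.340.

2.340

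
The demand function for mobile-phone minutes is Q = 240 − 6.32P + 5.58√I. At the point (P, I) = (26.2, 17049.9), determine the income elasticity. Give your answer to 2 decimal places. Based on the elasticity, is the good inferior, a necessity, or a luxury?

0.45 (necessity)

At P = 26.2, I = 17049.9: Q = 803.026.
Holding P constant, ∂Q/∂I = 5.58/(2√I) = 0.021367.
η_I = (∂Q/∂I)·(I/Q) = 0.021367 × (17049.9/803.026) = 0.45.
Since 0 < η < 1, this is a necessity.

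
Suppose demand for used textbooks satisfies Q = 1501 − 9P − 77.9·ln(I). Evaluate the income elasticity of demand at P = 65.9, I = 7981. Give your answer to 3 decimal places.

-0.375

At P = 65.9, I = 7981: Q = 207.983.
Holding P constant, ∂Q/∂I = -77.9/I = -0.00976068.
η_I = (∂Q/∂I)·(I/Q) = -0.00976068 × (7981/207.983) = -0.375.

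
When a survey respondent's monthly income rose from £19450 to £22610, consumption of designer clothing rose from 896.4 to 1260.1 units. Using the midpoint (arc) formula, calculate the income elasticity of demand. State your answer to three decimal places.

2.245

ΔQ = 1260.1 − 896.4 = 363.7; midpoint Q̄ = (896.4 + 1260.1)/2 = 1078.25.
ΔI = 22610 − 19450 = 3160; midpoint Ī = (19450 + 22610)/2 = 21030.
η = (ΔQ/Q̄) ÷ (ΔI/Ī) = (363.7/1078.25) ÷ (3160/21030) = 2.245.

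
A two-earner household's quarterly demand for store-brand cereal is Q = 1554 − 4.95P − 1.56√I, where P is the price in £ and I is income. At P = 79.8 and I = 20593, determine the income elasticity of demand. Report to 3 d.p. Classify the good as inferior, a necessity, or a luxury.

-0.120 (inferior good)

At P = 79.8, I = 20593: Q = 935.126.
Holding P constant, ∂Q/∂I = -1.56/(2√I) = -0.00543544.
η_I = (∂Q/∂I)·(I/Q) = -0.00543544 × (20593/935.126) = -0.120.
Since η < 0, this is an inferior good.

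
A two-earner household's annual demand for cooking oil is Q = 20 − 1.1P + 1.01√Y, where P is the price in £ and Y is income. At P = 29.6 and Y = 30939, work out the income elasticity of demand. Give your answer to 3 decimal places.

At P = 29.6, Y = 30939: Q = 165.094.
Holding P constant, ∂Q/∂Y = 1.01/(2√Y) = 0.00287103.
η_Y = (∂Q/∂Y)·(Y/Q) = 0.00287103 × (30939/165.094) = 0.538.

0.538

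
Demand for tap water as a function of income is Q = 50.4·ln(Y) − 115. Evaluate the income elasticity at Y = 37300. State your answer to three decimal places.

At Y = 37300: Q = 415.548.
dQ/dY = 50.4/Y = 0.00135121 at this income.
η = (dQ/dY)·(Y/Q) = 0.00135121 × (37300/415.548) = 0.121.

0.121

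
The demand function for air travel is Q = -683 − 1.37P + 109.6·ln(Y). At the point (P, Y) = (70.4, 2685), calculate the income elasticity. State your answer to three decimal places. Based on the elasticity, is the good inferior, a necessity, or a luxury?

At P = 70.4, Y = 2685: Q = 85.892.
Holding P constant, ∂Q/∂Y = 109.6/Y = 0.0408194.
η_Y = (∂Q/∂Y)·(Y/Q) = 0.0408194 × (2685/85.892) = 1.276.
Since η > 1, this is a luxury.

1.276 (luxury)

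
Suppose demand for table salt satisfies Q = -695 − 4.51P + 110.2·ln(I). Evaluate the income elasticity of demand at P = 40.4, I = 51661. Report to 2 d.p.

0.35

At P = 40.4, I = 51661: Q = 318.737.
Holding P constant, ∂Q/∂I = 110.2/I = 0.00213314.
η_I = (∂Q/∂I)·(I/Q) = 0.00213314 × (51661/318.737) = 0.35.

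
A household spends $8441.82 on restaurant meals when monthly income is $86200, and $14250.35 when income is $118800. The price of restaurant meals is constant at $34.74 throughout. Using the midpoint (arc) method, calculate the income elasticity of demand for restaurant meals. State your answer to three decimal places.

1.610

With a constant price, Q₁ = 8441.82/34.74 = 243.000 and Q₂ = 14250.35/34.74 = 410.200 (equivalently, work directly with expenditure since P cancels).
Midpoint %ΔQ = (14250.35 − 8441.82)/11346.09 = 0.51194; midpoint %ΔI = (118800 − 86200)/102500 = 0.31805.
η = 0.51194 / 0.31805 = 1.610.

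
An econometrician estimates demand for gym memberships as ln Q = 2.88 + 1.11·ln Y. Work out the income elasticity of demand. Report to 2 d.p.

1.11

In a log-linear demand, the coefficient on ln Y is the income elasticity.
So η = 1.11.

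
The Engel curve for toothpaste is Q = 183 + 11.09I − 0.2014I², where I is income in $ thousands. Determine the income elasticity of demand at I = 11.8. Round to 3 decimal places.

At I = 11.8: Q = 285.8191.
dQ/dI = 11.09 − 0.4028I = 6.33696.
η = (dQ/dI)·(I/Q) = 6.33696 × (11.8/285.8191) = 0.262.

0.262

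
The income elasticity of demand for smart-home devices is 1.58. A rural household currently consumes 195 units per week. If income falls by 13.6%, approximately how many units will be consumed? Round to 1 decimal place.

153.1

%ΔQ ≈ η × %ΔI = 1.58 × (-13.6%) = -21.488%.
New Q ≈ 195 × (1 − 0.21488) = 153.1.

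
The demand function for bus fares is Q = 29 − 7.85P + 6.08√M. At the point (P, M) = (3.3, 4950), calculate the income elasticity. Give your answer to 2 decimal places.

At P = 3.3, M = 4950: Q = 430.861.
Holding P constant, ∂Q/∂M = 6.08/(2√M) = 0.0432087.
η_M = (∂Q/∂M)·(M/Q) = 0.0432087 × (4950/430.861) = 0.50.

0.50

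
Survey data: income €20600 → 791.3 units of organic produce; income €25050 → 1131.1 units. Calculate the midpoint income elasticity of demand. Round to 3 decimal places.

1.813

ΔQ = 1131.1 − 791.3 = 339.8; midpoint Q̄ = (791.3 + 1131.1)/2 = 961.2.
ΔI = 25050 − 20600 = 4450; midpoint Ī = (20600 + 25050)/2 = 22825.
η = (ΔQ/Q̄) ÷ (ΔI/Ī) = (339.8/961.2) ÷ (4450/22825) = 1.813.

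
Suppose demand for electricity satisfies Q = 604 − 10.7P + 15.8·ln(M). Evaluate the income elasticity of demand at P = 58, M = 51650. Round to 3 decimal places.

0.102

At P = 58, M = 51650: Q = 154.865.
Holding P constant, ∂Q/∂M = 15.8/M = 0.000305905.
η_M = (∂Q/∂M)·(M/Q) = 0.000305905 × (51650/154.865) = 0.102.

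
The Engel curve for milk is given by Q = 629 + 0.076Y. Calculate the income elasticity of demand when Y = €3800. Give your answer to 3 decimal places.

0.315

At Y = 3800: Q = 917.800.
dQ/dY = 0.076.
η = (dQ/dY)·(Y/Q) = 0.076 × (3800/917.800) = 0.315.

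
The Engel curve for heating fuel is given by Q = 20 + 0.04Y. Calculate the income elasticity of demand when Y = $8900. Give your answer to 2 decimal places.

At Y = 8900: Q = 376.000.
dQ/dY = 0.04.
η = (dQ/dY)·(Y/Q) = 0.04 × (8900/376.000) = 0.95.

0.95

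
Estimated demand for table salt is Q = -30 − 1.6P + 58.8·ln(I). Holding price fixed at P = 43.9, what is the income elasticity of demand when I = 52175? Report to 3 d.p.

At P = 43.9, I = 52175: Q = 538.467.
Holding P constant, ∂Q/∂I = 58.8/I = 0.00112698.
η_I = (∂Q/∂I)·(I/Q) = 0.00112698 × (52175/538.467) = 0.109.

0.109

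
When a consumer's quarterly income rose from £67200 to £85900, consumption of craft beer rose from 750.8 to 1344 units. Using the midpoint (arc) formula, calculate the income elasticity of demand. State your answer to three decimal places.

ΔQ = 1344 − 750.8 = 593.2; midpoint Q̄ = (750.8 + 1344)/2 = 1047.4.
ΔI = 85900 − 67200 = 18700; midpoint Ī = (67200 + 85900)/2 = 76550.
η = (ΔQ/Q̄) ÷ (ΔI/Ī) = (593.2/1047.4) ÷ (18700/76550) = 2.318.

2.318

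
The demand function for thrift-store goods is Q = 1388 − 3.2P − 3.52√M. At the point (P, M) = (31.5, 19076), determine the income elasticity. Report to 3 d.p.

At P = 31.5, M = 19076: Q = 801.032.
Holding P constant, ∂Q/∂M = -3.52/(2√M) = -0.0127429.
η_M = (∂Q/∂M)·(M/Q) = -0.0127429 × (19076/801.032) = -0.303.

-0.303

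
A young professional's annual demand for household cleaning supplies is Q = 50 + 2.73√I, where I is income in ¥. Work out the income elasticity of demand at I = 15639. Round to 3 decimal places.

At I = 15639: Q = 391.403.
dQ/dI = 2.73/(2√I) = 0.0109151 at this income.
η = (dQ/dI)·(I/Q) = 0.0109151 × (15639/391.403) = 0.436.

0.436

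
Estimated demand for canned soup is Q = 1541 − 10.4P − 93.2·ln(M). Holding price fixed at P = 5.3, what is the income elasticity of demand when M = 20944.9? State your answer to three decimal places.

At P = 5.3, M = 20944.9: Q = 558.573.
Holding P constant, ∂Q/∂M = -93.2/M = -0.00444977.
η_M = (∂Q/∂M)·(M/Q) = -0.00444977 × (20944.9/558.573) = -0.167.

-0.167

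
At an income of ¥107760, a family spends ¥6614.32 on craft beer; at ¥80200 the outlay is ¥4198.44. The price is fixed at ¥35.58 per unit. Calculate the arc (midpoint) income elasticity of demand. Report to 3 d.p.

1.524

With a constant price, Q₁ = 6614.32/35.58 = 185.900 and Q₂ = 4198.44/35.58 = 118.000 (equivalently, work directly with expenditure since P cancels).
Midpoint %ΔQ = (4198.44 − 6614.32)/5406.38 = -0.44686; midpoint %ΔI = (80200 − 107760)/93980 = -0.29325.
η = -0.44686 / -0.29325 = 1.524.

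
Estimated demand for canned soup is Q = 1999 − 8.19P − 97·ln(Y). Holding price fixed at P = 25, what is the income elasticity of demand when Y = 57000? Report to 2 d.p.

At P = 25, Y = 57000: Q = 732.022.
Holding P constant, ∂Q/∂Y = -97/Y = -0.00170175.
η_Y = (∂Q/∂Y)·(Y/Q) = -0.00170175 × (57000/732.022) = -0.13.

-0.13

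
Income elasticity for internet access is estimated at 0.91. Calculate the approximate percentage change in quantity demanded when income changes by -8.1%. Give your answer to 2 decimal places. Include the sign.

-7.37%

%ΔQ ≈ η × %ΔI = 0.91 × (-8.1%) = -7.37%.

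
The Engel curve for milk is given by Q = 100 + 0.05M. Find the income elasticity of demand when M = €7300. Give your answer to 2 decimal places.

At M = 7300: Q = 465.000.
dQ/dM = 0.05.
η = (dQ/dM)·(M/Q) = 0.05 × (7300/465.000) = 0.78.

0.78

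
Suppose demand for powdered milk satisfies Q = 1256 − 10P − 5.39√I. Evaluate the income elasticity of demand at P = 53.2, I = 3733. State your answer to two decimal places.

-0.42

At P = 53.2, I = 3733: Q = 394.680.
Holding P constant, ∂Q/∂I = -5.39/(2√I) = -0.0441093.
η_I = (∂Q/∂I)·(I/Q) = -0.0441093 × (3733/394.680) = -0.42.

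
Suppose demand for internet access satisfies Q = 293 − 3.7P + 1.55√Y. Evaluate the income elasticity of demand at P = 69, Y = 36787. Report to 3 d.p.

0.444

At P = 69, Y = 36787: Q = 334.989.
Holding P constant, ∂Q/∂Y = 1.55/(2√Y) = 0.00404068.
η_Y = (∂Q/∂Y)·(Y/Q) = 0.00404068 × (36787/334.989) = 0.444.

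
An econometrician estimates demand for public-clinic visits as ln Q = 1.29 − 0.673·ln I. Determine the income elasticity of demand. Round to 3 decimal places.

-0.673

In a log-linear demand, the coefficient on ln I is the income elasticity.
So η = -0.673.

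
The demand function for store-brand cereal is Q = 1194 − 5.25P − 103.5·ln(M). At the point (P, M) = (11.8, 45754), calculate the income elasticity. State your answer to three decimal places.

At P = 11.8, M = 45754: Q = 21.388.
Holding P constant, ∂Q/∂M = -103.5/M = -0.0022621.
η_M = (∂Q/∂M)·(M/Q) = -0.0022621 × (45754/21.388) = -4.839.

-4.839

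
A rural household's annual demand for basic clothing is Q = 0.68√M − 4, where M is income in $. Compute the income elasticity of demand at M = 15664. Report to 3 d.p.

At M = 15664: Q = 81.106.
dQ/dM = 0.68/(2√M) = 0.00271661 at this income.
η = (dQ/dM)·(M/Q) = 0.00271661 × (15664/81.106) = 0.525.

0.525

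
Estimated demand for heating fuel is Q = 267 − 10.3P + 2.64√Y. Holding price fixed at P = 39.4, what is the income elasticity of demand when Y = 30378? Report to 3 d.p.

At P = 39.4, Y = 30378: Q = 321.313.
Holding P constant, ∂Q/∂Y = 2.64/(2√Y) = 0.00757346.
η_Y = (∂Q/∂Y)·(Y/Q) = 0.00757346 × (30378/321.313) = 0.716.

0.716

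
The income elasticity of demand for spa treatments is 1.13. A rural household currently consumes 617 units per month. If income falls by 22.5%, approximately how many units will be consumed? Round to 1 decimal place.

460.1

%ΔQ ≈ η × %ΔI = 1.13 × (-22.5%) = -25.425%.
New Q ≈ 617 × (1 − 0.25425) = 460.1.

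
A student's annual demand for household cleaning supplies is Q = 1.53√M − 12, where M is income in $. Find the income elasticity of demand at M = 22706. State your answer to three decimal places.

0.527

At M = 22706: Q = 218.548.
dQ/dM = 1.53/(2√M) = 0.00507681 at this income.
η = (dQ/dM)·(M/Q) = 0.00507681 × (22706/218.548) = 0.527.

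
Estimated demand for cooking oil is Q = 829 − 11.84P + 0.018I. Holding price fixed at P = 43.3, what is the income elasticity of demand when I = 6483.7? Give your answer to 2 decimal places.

At P = 43.3, I = 6483.7: Q = 433.035.
Holding P constant, ∂Q/∂I = 0.018.
η_I = (∂Q/∂I)·(I/Q) = 0.018 × (6483.7/433.035) = 0.27.

0.27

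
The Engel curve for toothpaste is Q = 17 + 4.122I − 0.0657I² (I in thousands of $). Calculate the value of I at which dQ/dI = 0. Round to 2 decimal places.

dQ/dI = 4.122 − 0.1314I.
The good is inferior where dQ/dI < 0. Setting dQ/dI = 0 gives I = 4.122 / 0.1314 = 31.37.

31.37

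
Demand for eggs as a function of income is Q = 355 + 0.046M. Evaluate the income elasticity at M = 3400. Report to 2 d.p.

0.31

At M = 3400: Q = 511.400.
dQ/dM = 0.046.
η = (dQ/dM)·(M/Q) = 0.046 × (3400/511.400) = 0.31.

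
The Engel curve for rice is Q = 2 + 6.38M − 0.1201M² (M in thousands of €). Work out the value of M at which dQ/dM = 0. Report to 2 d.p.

dQ/dM = 6.38 − 0.2402M.
The good is inferior where dQ/dM < 0. Setting dQ/dM = 0 gives M = 6.38 / 0.2402 = 26.56.

26.56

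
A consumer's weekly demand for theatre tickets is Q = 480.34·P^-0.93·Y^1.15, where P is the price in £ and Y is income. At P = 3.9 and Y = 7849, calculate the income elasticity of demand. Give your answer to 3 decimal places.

1.150

For a multiplicative demand Q = A·P^α·Y^β, the income elasticity is β everywhere.
Here β = 1.15, so η = 1.150.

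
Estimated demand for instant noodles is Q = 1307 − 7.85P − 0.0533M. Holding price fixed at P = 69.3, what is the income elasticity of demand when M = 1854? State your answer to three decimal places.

-0.149

At P = 69.3, M = 1854: Q = 664.177.
Holding P constant, ∂Q/∂M = −0.0533.
η_M = (∂Q/∂M)·(M/Q) = -0.0533 × (1854/664.177) = -0.149.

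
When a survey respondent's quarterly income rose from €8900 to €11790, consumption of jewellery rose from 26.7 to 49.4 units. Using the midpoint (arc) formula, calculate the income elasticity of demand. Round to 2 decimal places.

ΔQ = 49.4 − 26.7 = 22.7; midpoint Q̄ = (26.7 + 49.4)/2 = 38.05.
ΔI = 11790 − 8900 = 2890; midpoint Ī = (8900 + 11790)/2 = 10345.
η = (ΔQ/Q̄) ÷ (ΔI/Ī) = (22.7/38.05) ÷ (2890/10345) = 2.14.

2.14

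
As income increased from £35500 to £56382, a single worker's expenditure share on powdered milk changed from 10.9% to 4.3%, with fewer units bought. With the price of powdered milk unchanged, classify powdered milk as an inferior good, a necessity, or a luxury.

Quantity demanded falls as income rises, so η < 0.

inferior good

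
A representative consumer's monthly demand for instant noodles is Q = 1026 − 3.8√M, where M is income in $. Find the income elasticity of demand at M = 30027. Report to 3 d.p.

-0.896

At M = 30027: Q = 367.525.
dQ/dM = -3.8/(2√M) = -0.0109647 at this income.
η = (dQ/dM)·(M/Q) = -0.0109647 × (30027/367.525) = -0.896.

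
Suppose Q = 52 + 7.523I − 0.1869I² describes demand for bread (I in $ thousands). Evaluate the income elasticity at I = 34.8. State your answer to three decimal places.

At I = 34.8: Q = 87.4570.
dQ/dI = 7.523 − 0.3738I = -5.48524.
η = (dQ/dI)·(I/Q) = -5.48524 × (34.8/87.4570) = -2.183.

-2.183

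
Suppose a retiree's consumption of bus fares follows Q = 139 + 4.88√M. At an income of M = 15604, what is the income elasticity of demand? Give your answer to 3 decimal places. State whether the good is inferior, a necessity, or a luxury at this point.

At M = 15604: Q = 748.590.
dQ/dM = 4.88/(2√M) = 0.0195331 at this income.
η = (dQ/dM)·(M/Q) = 0.0195331 × (15604/748.590) = 0.407.
Since 0 < η < 1, the good is a necessity.

0.407 (necessity)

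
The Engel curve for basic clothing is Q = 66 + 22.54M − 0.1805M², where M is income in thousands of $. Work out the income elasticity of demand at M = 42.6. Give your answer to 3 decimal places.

At M = 42.6: Q = 698.6398.
dQ/dM = 22.54 − 0.361M = 7.16140.
η = (dQ/dM)·(M/Q) = 7.16140 × (42.6/698.6398) = 0.437.

0.437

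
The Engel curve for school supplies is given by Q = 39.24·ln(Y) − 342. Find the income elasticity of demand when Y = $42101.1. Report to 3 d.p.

0.518

At Y = 42101.1: Q = 75.821.
dQ/dY = 39.24/Y = 0.000932042 at this income.
η = (dQ/dY)·(Y/Q) = 0.000932042 × (42101.1/75.821) = 0.518.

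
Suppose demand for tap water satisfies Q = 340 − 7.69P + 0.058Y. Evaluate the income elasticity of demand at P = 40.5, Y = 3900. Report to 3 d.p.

0.888

At P = 40.5, Y = 3900: Q = 254.755.
Holding P constant, ∂Q/∂Y = 0.058.
η_Y = (∂Q/∂Y)·(Y/Q) = 0.058 × (3900/254.755) = 0.888.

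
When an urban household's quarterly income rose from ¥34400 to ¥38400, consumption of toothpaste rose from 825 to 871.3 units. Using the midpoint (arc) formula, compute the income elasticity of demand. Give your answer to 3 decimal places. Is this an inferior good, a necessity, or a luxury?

ΔQ = 871.3 − 825 = 46.3; midpoint Q̄ = (825 + 871.3)/2 = 848.15.
ΔI = 38400 − 34400 = 4000; midpoint Ī = (34400 + 38400)/2 = 36400.
η = (ΔQ/Q̄) ÷ (ΔI/Ī) = (46.3/848.15) ÷ (4000/36400) = 0.497.
0 < η < 1 ⇒ necessity.

0.497 (necessity)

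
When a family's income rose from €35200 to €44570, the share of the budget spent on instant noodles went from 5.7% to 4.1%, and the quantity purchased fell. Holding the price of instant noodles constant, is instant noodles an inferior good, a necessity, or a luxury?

inferior good

Quantity demanded falls as income rises, so η < 0.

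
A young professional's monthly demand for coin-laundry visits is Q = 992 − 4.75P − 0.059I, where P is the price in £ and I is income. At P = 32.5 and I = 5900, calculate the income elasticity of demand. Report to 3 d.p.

-0.711

At P = 32.5, I = 5900: Q = 489.525.
Holding P constant, ∂Q/∂I = −0.059.
η_I = (∂Q/∂I)·(I/Q) = -0.059 × (5900/489.525) = -0.711.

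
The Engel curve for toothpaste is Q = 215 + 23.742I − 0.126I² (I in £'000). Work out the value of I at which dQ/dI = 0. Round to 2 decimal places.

dQ/dI = 23.742 − 0.252I.
The good is inferior where dQ/dI < 0. Setting dQ/dI = 0 gives I = 23.742 / 0.252 = 94.21.

94.21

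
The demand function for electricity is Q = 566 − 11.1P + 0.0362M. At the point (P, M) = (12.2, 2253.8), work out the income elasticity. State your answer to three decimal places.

0.159

At P = 12.2, M = 2253.8: Q = 512.168.
Holding P constant, ∂Q/∂M = 0.0362.
η_M = (∂Q/∂M)·(M/Q) = 0.0362 × (2253.8/512.168) = 0.159.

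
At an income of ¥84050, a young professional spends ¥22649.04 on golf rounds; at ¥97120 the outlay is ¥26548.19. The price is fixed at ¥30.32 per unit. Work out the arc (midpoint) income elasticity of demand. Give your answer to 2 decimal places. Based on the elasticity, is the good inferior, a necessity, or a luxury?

With a constant price, Q₁ = 22649.04/30.32 = 747.000 and Q₂ = 26548.19/30.32 = 875.600 (equivalently, work directly with expenditure since P cancels).
Midpoint %ΔQ = (26548.19 − 22649.04)/24598.62 = 0.15851; midpoint %ΔI = (97120 − 84050)/90585 = 0.14428.
η = 0.15851 / 0.14428 = 1.10.
η > 1 ⇒ luxury.

1.10 (luxury)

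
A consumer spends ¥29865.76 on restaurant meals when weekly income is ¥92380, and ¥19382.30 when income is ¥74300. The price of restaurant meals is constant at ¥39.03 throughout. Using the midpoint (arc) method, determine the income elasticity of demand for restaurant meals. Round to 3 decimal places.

1.962

With a constant price, Q₁ = 29865.76/39.03 = 765.200 and Q₂ = 19382.30/39.03 = 496.600 (equivalently, work directly with expenditure since P cancels).
Midpoint %ΔQ = (19382.30 − 29865.76)/24624.03 = -0.42574; midpoint %ΔI = (74300 − 92380)/83340 = -0.21694.
η = -0.42574 / -0.21694 = 1.962.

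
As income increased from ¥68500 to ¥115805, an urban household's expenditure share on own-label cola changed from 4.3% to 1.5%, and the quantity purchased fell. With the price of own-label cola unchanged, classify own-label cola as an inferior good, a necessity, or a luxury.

inferior good

Quantity demanded falls as income rises, so η < 0.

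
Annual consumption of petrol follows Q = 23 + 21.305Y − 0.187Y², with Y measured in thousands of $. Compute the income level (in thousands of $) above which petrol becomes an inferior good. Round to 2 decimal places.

dQ/dY = 21.305 − 0.374Y.
The good is inferior where dQ/dY < 0. Setting dQ/dY = 0 gives Y = 21.305 / 0.374 = 56.97.

56.97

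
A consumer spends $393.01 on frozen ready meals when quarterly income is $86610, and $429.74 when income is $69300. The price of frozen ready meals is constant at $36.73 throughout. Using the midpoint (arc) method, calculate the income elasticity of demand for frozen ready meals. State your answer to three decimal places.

-0.402

With a constant price, Q₁ = 393.01/36.73 = 10.700 and Q₂ = 429.74/36.73 = 11.700 (equivalently, work directly with expenditure since P cancels).
Midpoint %ΔQ = (429.74 − 393.01)/411.38 = 0.08929; midpoint %ΔI = (69300 − 86610)/77955 = -0.22205.
η = 0.08929 / -0.22205 = -0.402.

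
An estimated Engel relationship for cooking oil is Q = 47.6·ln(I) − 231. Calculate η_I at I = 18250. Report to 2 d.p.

At I = 18250: Q = 236.047.
dQ/dI = 47.6/I = 0.00260822 at this income.
η = (dQ/dI)·(I/Q) = 0.00260822 × (18250/236.047) = 0.20.

0.20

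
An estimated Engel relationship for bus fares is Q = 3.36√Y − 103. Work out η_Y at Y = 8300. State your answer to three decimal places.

At Y = 8300: Q = 203.111.
dQ/dY = 3.36/(2√Y) = 0.0184404 at this income.
η = (dQ/dY)·(Y/Q) = 0.0184404 × (8300/203.111) = 0.754.

0.754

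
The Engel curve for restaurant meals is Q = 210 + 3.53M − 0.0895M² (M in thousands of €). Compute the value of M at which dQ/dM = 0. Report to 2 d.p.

dQ/dM = 3.53 − 0.179M.
The good is inferior where dQ/dM < 0. Setting dQ/dM = 0 gives M = 3.53 / 0.179 = 19.72.

19.72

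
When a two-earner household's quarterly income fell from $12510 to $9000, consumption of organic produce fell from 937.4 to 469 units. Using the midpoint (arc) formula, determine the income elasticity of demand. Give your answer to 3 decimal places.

ΔQ = 469 − 937.4 = -468.4; midpoint Q̄ = (937.4 + 469)/2 = 703.2.
ΔI = 9000 − 12510 = -3510; midpoint Ī = (12510 + 9000)/2 = 10755.
η = (ΔQ/Q̄) ÷ (ΔI/Ī) = (-468.4/703.2) ÷ (-3510/10755) = 2.041.

2.041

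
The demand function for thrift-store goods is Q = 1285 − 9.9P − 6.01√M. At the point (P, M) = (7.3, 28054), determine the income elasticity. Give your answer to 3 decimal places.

At P = 7.3, M = 28054: Q = 206.095.
Holding P constant, ∂Q/∂M = -6.01/(2√M) = -0.017941.
η_M = (∂Q/∂M)·(M/Q) = -0.017941 × (28054/206.095) = -2.442.

-2.442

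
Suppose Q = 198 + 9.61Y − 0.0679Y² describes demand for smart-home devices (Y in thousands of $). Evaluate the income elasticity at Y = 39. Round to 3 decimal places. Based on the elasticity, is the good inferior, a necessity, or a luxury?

0.358 (necessity)

At Y = 39: Q = 469.5141.
dQ/dY = 9.61 − 0.1358Y = 4.31380.
η = (dQ/dY)·(Y/Q) = 4.31380 × (39/469.5141) = 0.358.
0 < η < 1 ⇒ necessity.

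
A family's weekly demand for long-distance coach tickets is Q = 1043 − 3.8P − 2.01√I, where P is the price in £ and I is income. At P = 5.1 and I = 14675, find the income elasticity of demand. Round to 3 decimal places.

-0.156

At P = 5.1, I = 14675: Q = 780.128.
Holding P constant, ∂Q/∂I = -2.01/(2√I) = -0.00829616.
η_I = (∂Q/∂I)·(I/Q) = -0.00829616 × (14675/780.128) = -0.156.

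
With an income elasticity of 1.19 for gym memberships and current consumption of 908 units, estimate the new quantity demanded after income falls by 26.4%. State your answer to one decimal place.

%ΔQ ≈ η × %ΔI = 1.19 × (-26.4%) = -31.416%.
New Q ≈ 908 × (1 − 0.31416) = 622.7.

622.7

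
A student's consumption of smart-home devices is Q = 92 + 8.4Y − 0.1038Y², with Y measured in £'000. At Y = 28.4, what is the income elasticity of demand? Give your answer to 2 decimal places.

At Y = 28.4: Q = 246.8391.
dQ/dY = 8.4 − 0.2076Y = 2.50416.
η = (dQ/dY)·(Y/Q) = 2.50416 × (28.4/246.8391) = 0.29.

0.29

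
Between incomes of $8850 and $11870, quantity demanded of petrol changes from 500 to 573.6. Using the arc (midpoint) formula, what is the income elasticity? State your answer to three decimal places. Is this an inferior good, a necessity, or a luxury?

ΔQ = 573.6 − 500 = 73.6; midpoint Q̄ = (500 + 573.6)/2 = 536.8.
ΔI = 11870 − 8850 = 3020; midpoint Ī = (8850 + 11870)/2 = 10360.
η = (ΔQ/Q̄) ÷ (ΔI/Ī) = (73.6/536.8) ÷ (3020/10360) = 0.470.
0 < η < 1 ⇒ necessity.

0.470 (necessity)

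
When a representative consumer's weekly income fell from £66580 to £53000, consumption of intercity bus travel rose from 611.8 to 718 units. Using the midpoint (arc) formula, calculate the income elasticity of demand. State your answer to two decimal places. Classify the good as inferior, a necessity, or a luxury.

-0.70 (inferior good)

ΔQ = 718 − 611.8 = 106.2; midpoint Q̄ = (611.8 + 718)/2 = 664.9.
ΔI = 53000 − 66580 = -13580; midpoint Ī = (66580 + 53000)/2 = 59790.
η = (ΔQ/Q̄) ÷ (ΔI/Ī) = (106.2/664.9) ÷ (-13580/59790) = -0.70.
η < 0 ⇒ inferior good.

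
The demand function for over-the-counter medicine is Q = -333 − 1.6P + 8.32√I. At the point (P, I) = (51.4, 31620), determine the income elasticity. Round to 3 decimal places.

0.695

At P = 51.4, I = 31620: Q = 1064.224.
Holding P constant, ∂Q/∂I = 8.32/(2√I) = 0.0233944.
η_I = (∂Q/∂I)·(I/Q) = 0.0233944 × (31620/1064.224) = 0.695.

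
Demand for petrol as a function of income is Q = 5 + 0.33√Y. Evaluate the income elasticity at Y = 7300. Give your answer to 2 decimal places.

At Y = 7300: Q = 33.195.
dQ/dY = 0.33/(2√Y) = 0.00193118 at this income.
η = (dQ/dY)·(Y/Q) = 0.00193118 × (7300/33.195) = 0.42.

0.42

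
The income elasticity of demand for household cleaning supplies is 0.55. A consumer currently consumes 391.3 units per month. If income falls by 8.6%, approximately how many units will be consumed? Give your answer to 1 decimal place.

%ΔQ ≈ η × %ΔI = 0.55 × (-8.6%) = -4.73%.
New Q ≈ 391.3 × (1 − 0.0473) = 372.8.

372.8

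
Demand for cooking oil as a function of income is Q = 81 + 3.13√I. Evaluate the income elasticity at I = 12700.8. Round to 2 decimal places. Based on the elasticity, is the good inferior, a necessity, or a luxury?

At I = 12700.8: Q = 433.744.
dQ/dI = 3.13/(2√I) = 0.0138867 at this income.
η = (dQ/dI)·(I/Q) = 0.0138867 × (12700.8/433.744) = 0.41.
Since 0 < η < 1, the good is a necessity.

0.41 (necessity)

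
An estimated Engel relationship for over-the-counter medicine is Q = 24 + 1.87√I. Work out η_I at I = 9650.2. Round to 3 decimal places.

At I = 9650.2: Q = 207.700.
dQ/dI = 1.87/(2√I) = 0.00951795 at this income.
η = (dQ/dI)·(I/Q) = 0.00951795 × (9650.2/207.700) = 0.442.

0.442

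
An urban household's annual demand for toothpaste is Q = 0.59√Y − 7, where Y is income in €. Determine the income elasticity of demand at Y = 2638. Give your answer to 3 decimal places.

0.650

At Y = 2638: Q = 23.303.
dQ/dY = 0.59/(2√Y) = 0.00574361 at this income.
η = (dQ/dY)·(Y/Q) = 0.00574361 × (2638/23.303) = 0.650.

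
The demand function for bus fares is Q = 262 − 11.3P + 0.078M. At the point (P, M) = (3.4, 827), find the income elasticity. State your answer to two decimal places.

0.22

At P = 3.4, M = 827: Q = 288.086.
Holding P constant, ∂Q/∂M = 0.078.
η_M = (∂Q/∂M)·(M/Q) = 0.078 × (827/288.086) = 0.22.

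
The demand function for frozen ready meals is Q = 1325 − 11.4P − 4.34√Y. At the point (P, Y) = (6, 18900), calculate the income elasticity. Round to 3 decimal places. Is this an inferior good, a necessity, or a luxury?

-0.452 (inferior good)

At P = 6, Y = 18900: Q = 659.949.
Holding P constant, ∂Q/∂Y = -4.34/(2√Y) = -0.0157844.
η_Y = (∂Q/∂Y)·(Y/Q) = -0.0157844 × (18900/659.949) = -0.452.
Since η < 0, this is an inferior good.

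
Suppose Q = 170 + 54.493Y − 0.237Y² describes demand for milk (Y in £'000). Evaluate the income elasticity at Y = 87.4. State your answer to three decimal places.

0.366

At Y = 87.4: Q = 3122.3021.
dQ/dY = 54.493 − 0.474Y = 13.06540.
η = (dQ/dY)·(Y/Q) = 13.06540 × (87.4/3122.3021) = 0.366.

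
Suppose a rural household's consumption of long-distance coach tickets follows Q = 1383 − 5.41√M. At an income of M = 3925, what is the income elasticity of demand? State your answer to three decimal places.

-0.162

At M = 3925: Q = 1044.064.
dQ/dM = -5.41/(2√M) = -0.0431765 at this income.
η = (dQ/dM)·(M/Q) = -0.0431765 × (3925/1044.064) = -0.162.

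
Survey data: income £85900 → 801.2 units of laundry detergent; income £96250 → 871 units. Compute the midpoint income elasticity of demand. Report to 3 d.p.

0.735

ΔQ = 871 − 801.2 = 69.8; midpoint Q̄ = (801.2 + 871)/2 = 836.1.
ΔI = 96250 − 85900 = 10350; midpoint Ī = (85900 + 96250)/2 = 91075.
η = (ΔQ/Q̄) ÷ (ΔI/Ī) = (69.8/836.1) ÷ (10350/91075) = 0.735.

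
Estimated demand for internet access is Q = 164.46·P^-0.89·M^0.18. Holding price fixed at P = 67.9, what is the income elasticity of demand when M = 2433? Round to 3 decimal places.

0.180

For a multiplicative demand Q = A·P^α·M^β, the income elasticity is β everywhere.
Here β = 0.18, so η = 0.180.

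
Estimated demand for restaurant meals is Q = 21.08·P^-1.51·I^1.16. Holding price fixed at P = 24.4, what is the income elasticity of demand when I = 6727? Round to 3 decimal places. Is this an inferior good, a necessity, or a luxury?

For a multiplicative demand Q = A·P^α·I^β, the income elasticity is β everywhere.
Here β = 1.16, so η = 1.160.
Since η > 1, this is a luxury.

1.160 (luxury)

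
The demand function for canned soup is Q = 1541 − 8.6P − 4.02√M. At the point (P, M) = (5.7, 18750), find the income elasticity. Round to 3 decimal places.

-0.292

At P = 5.7, M = 18750: Q = 941.519.
Holding P constant, ∂Q/∂M = -4.02/(2√M) = -0.014679.
η_M = (∂Q/∂M)·(M/Q) = -0.014679 × (18750/941.519) = -0.292.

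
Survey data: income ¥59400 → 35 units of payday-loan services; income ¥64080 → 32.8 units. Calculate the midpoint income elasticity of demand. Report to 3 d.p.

-0.856

ΔQ = 32.8 − 35 = -2.2; midpoint Q̄ = (35 + 32.8)/2 = 33.9.
ΔI = 64080 − 59400 = 4680; midpoint Ī = (59400 + 64080)/2 = 61740.
η = (ΔQ/Q̄) ÷ (ΔI/Ī) = (-2.2/33.9) ÷ (4680/61740) = -0.856.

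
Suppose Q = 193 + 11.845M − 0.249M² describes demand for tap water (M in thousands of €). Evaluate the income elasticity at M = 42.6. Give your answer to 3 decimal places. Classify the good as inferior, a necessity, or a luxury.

-1.624 (inferior good)

At M = 42.6: Q = 245.7218.
dQ/dM = 11.845 − 0.498M = -9.36980.
η = (dQ/dM)·(M/Q) = -9.36980 × (42.6/245.7218) = -1.624.
η < 0 ⇒ inferior good.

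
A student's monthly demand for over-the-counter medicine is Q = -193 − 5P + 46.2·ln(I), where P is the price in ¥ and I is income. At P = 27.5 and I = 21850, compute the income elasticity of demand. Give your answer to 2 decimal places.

At P = 27.5, I = 21850: Q = 131.128.
Holding P constant, ∂Q/∂I = 46.2/I = 0.00211442.
η_I = (∂Q/∂I)·(I/Q) = 0.00211442 × (21850/131.128) = 0.35.

0.35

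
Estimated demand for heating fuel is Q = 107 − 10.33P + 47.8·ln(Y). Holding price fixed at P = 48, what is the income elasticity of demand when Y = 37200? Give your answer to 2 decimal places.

At P = 48, Y = 37200: Q = 114.210.
Holding P constant, ∂Q/∂Y = 47.8/Y = 0.00128495.
η_Y = (∂Q/∂Y)·(Y/Q) = 0.00128495 × (37200/114.210) = 0.42.

0.42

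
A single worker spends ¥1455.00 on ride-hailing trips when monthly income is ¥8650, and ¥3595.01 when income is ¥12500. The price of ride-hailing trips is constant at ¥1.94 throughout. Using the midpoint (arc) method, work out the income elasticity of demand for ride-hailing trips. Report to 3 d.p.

With a constant price, Q₁ = 1455.00/1.94 = 750.000 and Q₂ = 3595.01/1.94 = 1853.098 (equivalently, work directly with expenditure since P cancels).
Midpoint %ΔQ = (3595.01 − 1455.00)/2525.01 = 0.84753; midpoint %ΔI = (12500 − 8650)/10575 = 0.36407.
η = 0.84753 / 0.36407 = 2.328.

2.328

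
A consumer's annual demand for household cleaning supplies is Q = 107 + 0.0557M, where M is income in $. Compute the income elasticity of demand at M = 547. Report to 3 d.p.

0.222

At M = 547: Q = 137.468.
dQ/dM = 0.0557.
η = (dQ/dM)·(M/Q) = 0.0557 × (547/137.468) = 0.222.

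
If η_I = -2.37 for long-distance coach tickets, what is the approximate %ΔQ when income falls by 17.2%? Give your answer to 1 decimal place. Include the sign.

40.8%

%ΔQ ≈ η × %ΔI = -2.37 × (-17.2%) = 40.8%.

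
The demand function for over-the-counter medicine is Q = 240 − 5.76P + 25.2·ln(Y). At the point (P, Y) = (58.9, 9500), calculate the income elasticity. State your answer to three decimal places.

At P = 58.9, Y = 9500: Q = 131.544.
Holding P constant, ∂Q/∂Y = 25.2/Y = 0.00265263.
η_Y = (∂Q/∂Y)·(Y/Q) = 0.00265263 × (9500/131.544) = 0.192.

0.192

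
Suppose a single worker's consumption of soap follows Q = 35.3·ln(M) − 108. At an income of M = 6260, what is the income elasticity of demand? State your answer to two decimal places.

0.18

At M = 6260: Q = 200.590.
dQ/dM = 35.3/M = 0.00563898 at this income.
η = (dQ/dM)·(M/Q) = 0.00563898 × (6260/200.590) = 0.18.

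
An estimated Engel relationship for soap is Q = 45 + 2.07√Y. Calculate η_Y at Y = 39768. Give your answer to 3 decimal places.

0.451

At Y = 39768: Q = 457.798.
dQ/dY = 2.07/(2√Y) = 0.00519007 at this income.
η = (dQ/dY)·(Y/Q) = 0.00519007 × (39768/457.798) = 0.451.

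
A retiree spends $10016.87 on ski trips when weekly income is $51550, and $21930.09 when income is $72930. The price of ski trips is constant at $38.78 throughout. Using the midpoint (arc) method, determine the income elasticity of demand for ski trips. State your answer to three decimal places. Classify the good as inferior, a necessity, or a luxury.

With a constant price, Q₁ = 10016.87/38.78 = 258.300 and Q₂ = 21930.09/38.78 = 565.500 (equivalently, work directly with expenditure since P cancels).
Midpoint %ΔQ = (21930.09 − 10016.87)/15973.48 = 0.74581; midpoint %ΔI = (72930 − 51550)/62240 = 0.34351.
η = 0.74581 / 0.34351 = 2.171.
η > 1 ⇒ luxury.

2.171 (luxury)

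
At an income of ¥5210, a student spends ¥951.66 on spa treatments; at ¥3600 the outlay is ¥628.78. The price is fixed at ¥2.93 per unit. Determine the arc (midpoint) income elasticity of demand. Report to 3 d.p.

With a constant price, Q₁ = 951.66/2.93 = 324.799 and Q₂ = 628.78/2.93 = 214.601 (equivalently, work directly with expenditure since P cancels).
Midpoint %ΔQ = (628.78 − 951.66)/790.22 = -0.40860; midpoint %ΔI = (3600 − 5210)/4405 = -0.36549.
η = -0.40860 / -0.36549 = 1.118.

1.118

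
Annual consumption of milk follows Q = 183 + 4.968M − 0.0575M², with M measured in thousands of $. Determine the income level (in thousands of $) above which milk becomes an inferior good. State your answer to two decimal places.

dQ/dM = 4.968 − 0.115M.
The good is inferior where dQ/dM < 0. Setting dQ/dM = 0 gives M = 4.968 / 0.115 = 43.20.

43.20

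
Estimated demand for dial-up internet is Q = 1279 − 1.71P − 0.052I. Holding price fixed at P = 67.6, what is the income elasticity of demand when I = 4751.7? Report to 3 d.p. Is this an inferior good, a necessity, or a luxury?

-0.270 (inferior good)

At P = 67.6, I = 4751.7: Q = 916.316.
Holding P constant, ∂Q/∂I = −0.052.
η_I = (∂Q/∂I)·(I/Q) = -0.052 × (4751.7/916.316) = -0.270.
Since η < 0, this is an inferior good.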